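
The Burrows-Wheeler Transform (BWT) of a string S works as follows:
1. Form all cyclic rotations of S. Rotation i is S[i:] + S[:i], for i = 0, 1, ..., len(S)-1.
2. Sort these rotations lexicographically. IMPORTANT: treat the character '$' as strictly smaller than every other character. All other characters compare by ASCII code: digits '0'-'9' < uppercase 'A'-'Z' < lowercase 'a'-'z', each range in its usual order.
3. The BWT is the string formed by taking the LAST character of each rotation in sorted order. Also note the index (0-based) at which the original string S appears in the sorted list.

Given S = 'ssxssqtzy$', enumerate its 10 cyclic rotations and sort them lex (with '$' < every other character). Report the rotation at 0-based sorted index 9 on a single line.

Answer: zy$ssxssqt

Derivation:
All 10 rotations (rotation i = S[i:]+S[:i]):
  rot[0] = ssxssqtzy$
  rot[1] = sxssqtzy$s
  rot[2] = xssqtzy$ss
  rot[3] = ssqtzy$ssx
  rot[4] = sqtzy$ssxs
  rot[5] = qtzy$ssxss
  rot[6] = tzy$ssxssq
  rot[7] = zy$ssxssqt
  rot[8] = y$ssxssqtz
  rot[9] = $ssxssqtzy
Sorted (with $ < everything):
  sorted[0] = $ssxssqtzy
  sorted[1] = qtzy$ssxss
  sorted[2] = sqtzy$ssxs
  sorted[3] = ssqtzy$ssx
  sorted[4] = ssxssqtzy$
  sorted[5] = sxssqtzy$s
  sorted[6] = tzy$ssxssq
  sorted[7] = xssqtzy$ss
  sorted[8] = y$ssxssqtz
  sorted[9] = zy$ssxssqt
sorted[9] = zy$ssxssqt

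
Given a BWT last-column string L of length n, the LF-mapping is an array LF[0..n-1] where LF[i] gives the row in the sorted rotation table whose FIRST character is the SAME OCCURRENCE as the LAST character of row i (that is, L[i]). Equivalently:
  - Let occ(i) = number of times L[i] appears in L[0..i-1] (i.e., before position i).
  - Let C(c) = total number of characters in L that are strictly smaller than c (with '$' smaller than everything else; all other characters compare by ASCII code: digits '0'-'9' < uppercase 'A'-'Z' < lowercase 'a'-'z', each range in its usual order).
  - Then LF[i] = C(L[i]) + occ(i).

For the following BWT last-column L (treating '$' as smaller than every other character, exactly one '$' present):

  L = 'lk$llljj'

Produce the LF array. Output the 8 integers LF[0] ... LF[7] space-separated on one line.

Char counts: '$':1, 'j':2, 'k':1, 'l':4
C (first-col start): C('$')=0, C('j')=1, C('k')=3, C('l')=4
L[0]='l': occ=0, LF[0]=C('l')+0=4+0=4
L[1]='k': occ=0, LF[1]=C('k')+0=3+0=3
L[2]='$': occ=0, LF[2]=C('$')+0=0+0=0
L[3]='l': occ=1, LF[3]=C('l')+1=4+1=5
L[4]='l': occ=2, LF[4]=C('l')+2=4+2=6
L[5]='l': occ=3, LF[5]=C('l')+3=4+3=7
L[6]='j': occ=0, LF[6]=C('j')+0=1+0=1
L[7]='j': occ=1, LF[7]=C('j')+1=1+1=2

Answer: 4 3 0 5 6 7 1 2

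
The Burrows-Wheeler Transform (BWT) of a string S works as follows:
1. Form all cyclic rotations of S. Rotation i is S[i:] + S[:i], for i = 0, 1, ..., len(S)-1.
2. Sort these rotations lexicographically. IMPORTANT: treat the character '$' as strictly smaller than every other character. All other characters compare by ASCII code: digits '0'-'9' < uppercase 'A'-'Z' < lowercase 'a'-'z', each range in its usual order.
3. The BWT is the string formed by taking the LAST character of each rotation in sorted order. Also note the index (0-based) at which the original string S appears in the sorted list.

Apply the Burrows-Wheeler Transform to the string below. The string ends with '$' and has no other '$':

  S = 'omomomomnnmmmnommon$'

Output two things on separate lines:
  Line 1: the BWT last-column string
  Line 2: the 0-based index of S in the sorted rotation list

Answer: nnmoomooomonmmnmmm$m
18

Derivation:
All 20 rotations (rotation i = S[i:]+S[:i]):
  rot[0] = omomomomnnmmmnommon$
  rot[1] = momomomnnmmmnommon$o
  rot[2] = omomomnnmmmnommon$om
  rot[3] = momomnnmmmnommon$omo
  rot[4] = omomnnmmmnommon$omom
  rot[5] = momnnmmmnommon$omomo
  rot[6] = omnnmmmnommon$omomom
  rot[7] = mnnmmmnommon$omomomo
  rot[8] = nnmmmnommon$omomomom
  rot[9] = nmmmnommon$omomomomn
  rot[10] = mmmnommon$omomomomnn
  rot[11] = mmnommon$omomomomnnm
  rot[12] = mnommon$omomomomnnmm
  rot[13] = nommon$omomomomnnmmm
  rot[14] = ommon$omomomomnnmmmn
  rot[15] = mmon$omomomomnnmmmno
  rot[16] = mon$omomomomnnmmmnom
  rot[17] = on$omomomomnnmmmnomm
  rot[18] = n$omomomomnnmmmnommo
  rot[19] = $omomomomnnmmmnommon
Sorted (with $ < everything):
  sorted[0] = $omomomomnnmmmnommon  (last char: 'n')
  sorted[1] = mmmnommon$omomomomnn  (last char: 'n')
  sorted[2] = mmnommon$omomomomnnm  (last char: 'm')
  sorted[3] = mmon$omomomomnnmmmno  (last char: 'o')
  sorted[4] = mnnmmmnommon$omomomo  (last char: 'o')
  sorted[5] = mnommon$omomomomnnmm  (last char: 'm')
  sorted[6] = momnnmmmnommon$omomo  (last char: 'o')
  sorted[7] = momomnnmmmnommon$omo  (last char: 'o')
  sorted[8] = momomomnnmmmnommon$o  (last char: 'o')
  sorted[9] = mon$omomomomnnmmmnom  (last char: 'm')
  sorted[10] = n$omomomomnnmmmnommo  (last char: 'o')
  sorted[11] = nmmmnommon$omomomomn  (last char: 'n')
  sorted[12] = nnmmmnommon$omomomom  (last char: 'm')
  sorted[13] = nommon$omomomomnnmmm  (last char: 'm')
  sorted[14] = ommon$omomomomnnmmmn  (last char: 'n')
  sorted[15] = omnnmmmnommon$omomom  (last char: 'm')
  sorted[16] = omomnnmmmnommon$omom  (last char: 'm')
  sorted[17] = omomomnnmmmnommon$om  (last char: 'm')
  sorted[18] = omomomomnnmmmnommon$  (last char: '$')
  sorted[19] = on$omomomomnnmmmnomm  (last char: 'm')
Last column: nnmoomooomonmmnmmm$m
Original string S is at sorted index 18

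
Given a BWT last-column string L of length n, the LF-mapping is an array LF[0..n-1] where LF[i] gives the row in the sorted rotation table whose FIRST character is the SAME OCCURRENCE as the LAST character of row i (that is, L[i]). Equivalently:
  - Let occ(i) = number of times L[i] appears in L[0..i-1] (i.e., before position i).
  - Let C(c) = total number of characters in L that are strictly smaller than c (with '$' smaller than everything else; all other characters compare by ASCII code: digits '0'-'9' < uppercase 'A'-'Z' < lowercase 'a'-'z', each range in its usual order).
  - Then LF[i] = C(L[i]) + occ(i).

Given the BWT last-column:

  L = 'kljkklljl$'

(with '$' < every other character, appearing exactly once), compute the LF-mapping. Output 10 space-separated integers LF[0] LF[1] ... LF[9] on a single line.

Answer: 3 6 1 4 5 7 8 2 9 0

Derivation:
Char counts: '$':1, 'j':2, 'k':3, 'l':4
C (first-col start): C('$')=0, C('j')=1, C('k')=3, C('l')=6
L[0]='k': occ=0, LF[0]=C('k')+0=3+0=3
L[1]='l': occ=0, LF[1]=C('l')+0=6+0=6
L[2]='j': occ=0, LF[2]=C('j')+0=1+0=1
L[3]='k': occ=1, LF[3]=C('k')+1=3+1=4
L[4]='k': occ=2, LF[4]=C('k')+2=3+2=5
L[5]='l': occ=1, LF[5]=C('l')+1=6+1=7
L[6]='l': occ=2, LF[6]=C('l')+2=6+2=8
L[7]='j': occ=1, LF[7]=C('j')+1=1+1=2
L[8]='l': occ=3, LF[8]=C('l')+3=6+3=9
L[9]='$': occ=0, LF[9]=C('$')+0=0+0=0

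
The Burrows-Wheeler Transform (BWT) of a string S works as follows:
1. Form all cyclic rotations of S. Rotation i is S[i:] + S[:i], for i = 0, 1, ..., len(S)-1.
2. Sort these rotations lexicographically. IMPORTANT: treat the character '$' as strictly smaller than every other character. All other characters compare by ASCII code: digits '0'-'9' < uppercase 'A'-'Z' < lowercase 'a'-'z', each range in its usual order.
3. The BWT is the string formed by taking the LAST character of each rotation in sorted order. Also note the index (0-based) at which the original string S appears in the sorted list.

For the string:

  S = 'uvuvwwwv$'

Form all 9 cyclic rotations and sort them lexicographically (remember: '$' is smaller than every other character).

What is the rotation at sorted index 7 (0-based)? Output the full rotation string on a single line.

Answer: wwv$uvuvw

Derivation:
All 9 rotations (rotation i = S[i:]+S[:i]):
  rot[0] = uvuvwwwv$
  rot[1] = vuvwwwv$u
  rot[2] = uvwwwv$uv
  rot[3] = vwwwv$uvu
  rot[4] = wwwv$uvuv
  rot[5] = wwv$uvuvw
  rot[6] = wv$uvuvww
  rot[7] = v$uvuvwww
  rot[8] = $uvuvwwwv
Sorted (with $ < everything):
  sorted[0] = $uvuvwwwv
  sorted[1] = uvuvwwwv$
  sorted[2] = uvwwwv$uv
  sorted[3] = v$uvuvwww
  sorted[4] = vuvwwwv$u
  sorted[5] = vwwwv$uvu
  sorted[6] = wv$uvuvww
  sorted[7] = wwv$uvuvw
  sorted[8] = wwwv$uvuv
sorted[7] = wwv$uvuvw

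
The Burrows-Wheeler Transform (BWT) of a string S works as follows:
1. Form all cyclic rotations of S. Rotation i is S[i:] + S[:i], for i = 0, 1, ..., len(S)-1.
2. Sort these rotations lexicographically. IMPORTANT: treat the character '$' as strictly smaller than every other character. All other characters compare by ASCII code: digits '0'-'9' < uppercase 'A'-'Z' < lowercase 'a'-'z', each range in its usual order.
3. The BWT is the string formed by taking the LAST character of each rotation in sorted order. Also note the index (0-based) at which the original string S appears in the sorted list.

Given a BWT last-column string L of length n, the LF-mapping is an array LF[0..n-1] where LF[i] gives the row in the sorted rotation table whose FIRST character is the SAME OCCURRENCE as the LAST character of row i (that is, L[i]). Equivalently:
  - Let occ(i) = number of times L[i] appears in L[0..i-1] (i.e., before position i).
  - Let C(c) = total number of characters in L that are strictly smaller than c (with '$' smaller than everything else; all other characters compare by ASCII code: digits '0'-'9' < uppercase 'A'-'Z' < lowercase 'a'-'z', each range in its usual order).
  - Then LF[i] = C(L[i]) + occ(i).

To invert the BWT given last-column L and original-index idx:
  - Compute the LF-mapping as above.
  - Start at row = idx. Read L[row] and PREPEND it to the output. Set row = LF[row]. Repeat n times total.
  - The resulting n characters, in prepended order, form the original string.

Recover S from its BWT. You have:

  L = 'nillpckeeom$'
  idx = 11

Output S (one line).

Answer: picklelemon$

Derivation:
LF mapping: 9 4 6 7 11 1 5 2 3 10 8 0
Walk LF starting at row 11, prepending L[row]:
  step 1: row=11, L[11]='$', prepend. Next row=LF[11]=0
  step 2: row=0, L[0]='n', prepend. Next row=LF[0]=9
  step 3: row=9, L[9]='o', prepend. Next row=LF[9]=10
  step 4: row=10, L[10]='m', prepend. Next row=LF[10]=8
  step 5: row=8, L[8]='e', prepend. Next row=LF[8]=3
  step 6: row=3, L[3]='l', prepend. Next row=LF[3]=7
  step 7: row=7, L[7]='e', prepend. Next row=LF[7]=2
  step 8: row=2, L[2]='l', prepend. Next row=LF[2]=6
  step 9: row=6, L[6]='k', prepend. Next row=LF[6]=5
  step 10: row=5, L[5]='c', prepend. Next row=LF[5]=1
  step 11: row=1, L[1]='i', prepend. Next row=LF[1]=4
  step 12: row=4, L[4]='p', prepend. Next row=LF[4]=11
Reversed output: picklelemon$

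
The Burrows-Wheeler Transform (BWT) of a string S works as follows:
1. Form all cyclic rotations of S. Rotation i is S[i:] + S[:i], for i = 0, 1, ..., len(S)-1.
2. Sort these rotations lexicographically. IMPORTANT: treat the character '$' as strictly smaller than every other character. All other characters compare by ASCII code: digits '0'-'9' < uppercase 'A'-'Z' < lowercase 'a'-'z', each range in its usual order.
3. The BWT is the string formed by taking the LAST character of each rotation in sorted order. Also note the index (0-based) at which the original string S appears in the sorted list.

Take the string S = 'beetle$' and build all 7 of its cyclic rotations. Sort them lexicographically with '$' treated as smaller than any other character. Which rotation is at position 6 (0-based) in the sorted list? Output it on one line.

Answer: tle$bee

Derivation:
All 7 rotations (rotation i = S[i:]+S[:i]):
  rot[0] = beetle$
  rot[1] = eetle$b
  rot[2] = etle$be
  rot[3] = tle$bee
  rot[4] = le$beet
  rot[5] = e$beetl
  rot[6] = $beetle
Sorted (with $ < everything):
  sorted[0] = $beetle
  sorted[1] = beetle$
  sorted[2] = e$beetl
  sorted[3] = eetle$b
  sorted[4] = etle$be
  sorted[5] = le$beet
  sorted[6] = tle$bee
sorted[6] = tle$bee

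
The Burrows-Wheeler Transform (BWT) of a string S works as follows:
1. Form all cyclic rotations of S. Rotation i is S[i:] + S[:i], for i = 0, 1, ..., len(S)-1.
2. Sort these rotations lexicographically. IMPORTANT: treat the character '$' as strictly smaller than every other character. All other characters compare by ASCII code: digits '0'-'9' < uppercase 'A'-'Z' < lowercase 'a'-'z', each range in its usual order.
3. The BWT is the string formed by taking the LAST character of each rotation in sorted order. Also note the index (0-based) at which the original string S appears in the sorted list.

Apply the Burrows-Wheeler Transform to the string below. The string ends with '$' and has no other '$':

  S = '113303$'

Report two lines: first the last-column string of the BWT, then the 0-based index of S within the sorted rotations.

All 7 rotations (rotation i = S[i:]+S[:i]):
  rot[0] = 113303$
  rot[1] = 13303$1
  rot[2] = 3303$11
  rot[3] = 303$113
  rot[4] = 03$1133
  rot[5] = 3$11330
  rot[6] = $113303
Sorted (with $ < everything):
  sorted[0] = $113303  (last char: '3')
  sorted[1] = 03$1133  (last char: '3')
  sorted[2] = 113303$  (last char: '$')
  sorted[3] = 13303$1  (last char: '1')
  sorted[4] = 3$11330  (last char: '0')
  sorted[5] = 303$113  (last char: '3')
  sorted[6] = 3303$11  (last char: '1')
Last column: 33$1031
Original string S is at sorted index 2

Answer: 33$1031
2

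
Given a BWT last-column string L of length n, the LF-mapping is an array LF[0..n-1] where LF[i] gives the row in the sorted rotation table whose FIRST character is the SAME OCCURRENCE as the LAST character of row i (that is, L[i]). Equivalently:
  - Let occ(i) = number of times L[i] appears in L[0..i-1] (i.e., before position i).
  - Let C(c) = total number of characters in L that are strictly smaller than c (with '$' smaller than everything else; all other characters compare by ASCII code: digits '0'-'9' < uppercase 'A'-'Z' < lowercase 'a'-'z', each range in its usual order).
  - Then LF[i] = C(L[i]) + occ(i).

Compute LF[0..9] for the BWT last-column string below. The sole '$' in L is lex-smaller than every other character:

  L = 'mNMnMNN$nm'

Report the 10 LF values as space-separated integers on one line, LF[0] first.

Char counts: '$':1, 'M':2, 'N':3, 'm':2, 'n':2
C (first-col start): C('$')=0, C('M')=1, C('N')=3, C('m')=6, C('n')=8
L[0]='m': occ=0, LF[0]=C('m')+0=6+0=6
L[1]='N': occ=0, LF[1]=C('N')+0=3+0=3
L[2]='M': occ=0, LF[2]=C('M')+0=1+0=1
L[3]='n': occ=0, LF[3]=C('n')+0=8+0=8
L[4]='M': occ=1, LF[4]=C('M')+1=1+1=2
L[5]='N': occ=1, LF[5]=C('N')+1=3+1=4
L[6]='N': occ=2, LF[6]=C('N')+2=3+2=5
L[7]='$': occ=0, LF[7]=C('$')+0=0+0=0
L[8]='n': occ=1, LF[8]=C('n')+1=8+1=9
L[9]='m': occ=1, LF[9]=C('m')+1=6+1=7

Answer: 6 3 1 8 2 4 5 0 9 7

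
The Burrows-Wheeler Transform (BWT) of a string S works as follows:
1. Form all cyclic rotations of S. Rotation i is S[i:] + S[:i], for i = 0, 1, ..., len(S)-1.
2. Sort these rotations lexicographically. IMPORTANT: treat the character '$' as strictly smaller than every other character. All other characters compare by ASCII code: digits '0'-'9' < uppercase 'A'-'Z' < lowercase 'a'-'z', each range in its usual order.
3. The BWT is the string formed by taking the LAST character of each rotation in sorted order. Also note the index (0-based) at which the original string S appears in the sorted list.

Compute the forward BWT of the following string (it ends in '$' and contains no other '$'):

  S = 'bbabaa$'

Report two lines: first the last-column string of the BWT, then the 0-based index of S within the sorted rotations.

All 7 rotations (rotation i = S[i:]+S[:i]):
  rot[0] = bbabaa$
  rot[1] = babaa$b
  rot[2] = abaa$bb
  rot[3] = baa$bba
  rot[4] = aa$bbab
  rot[5] = a$bbaba
  rot[6] = $bbabaa
Sorted (with $ < everything):
  sorted[0] = $bbabaa  (last char: 'a')
  sorted[1] = a$bbaba  (last char: 'a')
  sorted[2] = aa$bbab  (last char: 'b')
  sorted[3] = abaa$bb  (last char: 'b')
  sorted[4] = baa$bba  (last char: 'a')
  sorted[5] = babaa$b  (last char: 'b')
  sorted[6] = bbabaa$  (last char: '$')
Last column: aabbab$
Original string S is at sorted index 6

Answer: aabbab$
6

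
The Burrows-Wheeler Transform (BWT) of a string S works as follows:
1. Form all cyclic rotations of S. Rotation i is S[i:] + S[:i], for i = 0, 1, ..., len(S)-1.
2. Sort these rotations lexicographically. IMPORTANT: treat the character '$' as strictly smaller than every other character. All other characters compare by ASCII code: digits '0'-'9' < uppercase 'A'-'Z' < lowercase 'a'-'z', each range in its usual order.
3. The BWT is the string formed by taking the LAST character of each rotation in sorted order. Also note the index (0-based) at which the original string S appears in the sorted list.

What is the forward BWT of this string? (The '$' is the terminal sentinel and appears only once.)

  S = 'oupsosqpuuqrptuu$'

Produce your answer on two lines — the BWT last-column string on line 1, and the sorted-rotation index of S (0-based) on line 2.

Answer: us$urqsuqpopuoutp
2

Derivation:
All 17 rotations (rotation i = S[i:]+S[:i]):
  rot[0] = oupsosqpuuqrptuu$
  rot[1] = upsosqpuuqrptuu$o
  rot[2] = psosqpuuqrptuu$ou
  rot[3] = sosqpuuqrptuu$oup
  rot[4] = osqpuuqrptuu$oups
  rot[5] = sqpuuqrptuu$oupso
  rot[6] = qpuuqrptuu$oupsos
  rot[7] = puuqrptuu$oupsosq
  rot[8] = uuqrptuu$oupsosqp
  rot[9] = uqrptuu$oupsosqpu
  rot[10] = qrptuu$oupsosqpuu
  rot[11] = rptuu$oupsosqpuuq
  rot[12] = ptuu$oupsosqpuuqr
  rot[13] = tuu$oupsosqpuuqrp
  rot[14] = uu$oupsosqpuuqrpt
  rot[15] = u$oupsosqpuuqrptu
  rot[16] = $oupsosqpuuqrptuu
Sorted (with $ < everything):
  sorted[0] = $oupsosqpuuqrptuu  (last char: 'u')
  sorted[1] = osqpuuqrptuu$oups  (last char: 's')
  sorted[2] = oupsosqpuuqrptuu$  (last char: '$')
  sorted[3] = psosqpuuqrptuu$ou  (last char: 'u')
  sorted[4] = ptuu$oupsosqpuuqr  (last char: 'r')
  sorted[5] = puuqrptuu$oupsosq  (last char: 'q')
  sorted[6] = qpuuqrptuu$oupsos  (last char: 's')
  sorted[7] = qrptuu$oupsosqpuu  (last char: 'u')
  sorted[8] = rptuu$oupsosqpuuq  (last char: 'q')
  sorted[9] = sosqpuuqrptuu$oup  (last char: 'p')
  sorted[10] = sqpuuqrptuu$oupso  (last char: 'o')
  sorted[11] = tuu$oupsosqpuuqrp  (last char: 'p')
  sorted[12] = u$oupsosqpuuqrptu  (last char: 'u')
  sorted[13] = upsosqpuuqrptuu$o  (last char: 'o')
  sorted[14] = uqrptuu$oupsosqpu  (last char: 'u')
  sorted[15] = uu$oupsosqpuuqrpt  (last char: 't')
  sorted[16] = uuqrptuu$oupsosqp  (last char: 'p')
Last column: us$urqsuqpopuoutp
Original string S is at sorted index 2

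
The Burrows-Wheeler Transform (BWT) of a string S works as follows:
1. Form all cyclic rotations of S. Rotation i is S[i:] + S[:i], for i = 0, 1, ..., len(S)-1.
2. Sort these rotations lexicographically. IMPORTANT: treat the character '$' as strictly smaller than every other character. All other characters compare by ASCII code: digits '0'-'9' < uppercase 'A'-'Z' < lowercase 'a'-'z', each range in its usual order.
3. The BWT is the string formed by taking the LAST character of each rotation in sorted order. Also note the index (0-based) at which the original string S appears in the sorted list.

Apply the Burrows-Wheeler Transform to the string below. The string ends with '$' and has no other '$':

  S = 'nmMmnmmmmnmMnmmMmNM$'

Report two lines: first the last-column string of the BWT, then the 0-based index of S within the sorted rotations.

All 20 rotations (rotation i = S[i:]+S[:i]):
  rot[0] = nmMmnmmmmnmMnmmMmNM$
  rot[1] = mMmnmmmmnmMnmmMmNM$n
  rot[2] = MmnmmmmnmMnmmMmNM$nm
  rot[3] = mnmmmmnmMnmmMmNM$nmM
  rot[4] = nmmmmnmMnmmMmNM$nmMm
  rot[5] = mmmmnmMnmmMmNM$nmMmn
  rot[6] = mmmnmMnmmMmNM$nmMmnm
  rot[7] = mmnmMnmmMmNM$nmMmnmm
  rot[8] = mnmMnmmMmNM$nmMmnmmm
  rot[9] = nmMnmmMmNM$nmMmnmmmm
  rot[10] = mMnmmMmNM$nmMmnmmmmn
  rot[11] = MnmmMmNM$nmMmnmmmmnm
  rot[12] = nmmMmNM$nmMmnmmmmnmM
  rot[13] = mmMmNM$nmMmnmmmmnmMn
  rot[14] = mMmNM$nmMmnmmmmnmMnm
  rot[15] = MmNM$nmMmnmmmmnmMnmm
  rot[16] = mNM$nmMmnmmmmnmMnmmM
  rot[17] = NM$nmMmnmmmmnmMnmmMm
  rot[18] = M$nmMmnmmmmnmMnmmMmN
  rot[19] = $nmMmnmmmmnmMnmmMmNM
Sorted (with $ < everything):
  sorted[0] = $nmMmnmmmmnmMnmmMmNM  (last char: 'M')
  sorted[1] = M$nmMmnmmmmnmMnmmMmN  (last char: 'N')
  sorted[2] = MmNM$nmMmnmmmmnmMnmm  (last char: 'm')
  sorted[3] = MmnmmmmnmMnmmMmNM$nm  (last char: 'm')
  sorted[4] = MnmmMmNM$nmMmnmmmmnm  (last char: 'm')
  sorted[5] = NM$nmMmnmmmmnmMnmmMm  (last char: 'm')
  sorted[6] = mMmNM$nmMmnmmmmnmMnm  (last char: 'm')
  sorted[7] = mMmnmmmmnmMnmmMmNM$n  (last char: 'n')
  sorted[8] = mMnmmMmNM$nmMmnmmmmn  (last char: 'n')
  sorted[9] = mNM$nmMmnmmmmnmMnmmM  (last char: 'M')
  sorted[10] = mmMmNM$nmMmnmmmmnmMn  (last char: 'n')
  sorted[11] = mmmmnmMnmmMmNM$nmMmn  (last char: 'n')
  sorted[12] = mmmnmMnmmMmNM$nmMmnm  (last char: 'm')
  sorted[13] = mmnmMnmmMmNM$nmMmnmm  (last char: 'm')
  sorted[14] = mnmMnmmMmNM$nmMmnmmm  (last char: 'm')
  sorted[15] = mnmmmmnmMnmmMmNM$nmM  (last char: 'M')
  sorted[16] = nmMmnmmmmnmMnmmMmNM$  (last char: '$')
  sorted[17] = nmMnmmMmNM$nmMmnmmmm  (last char: 'm')
  sorted[18] = nmmMmNM$nmMmnmmmmnmM  (last char: 'M')
  sorted[19] = nmmmmnmMnmmMmNM$nmMm  (last char: 'm')
Last column: MNmmmmmnnMnnmmmM$mMm
Original string S is at sorted index 16

Answer: MNmmmmmnnMnnmmmM$mMm
16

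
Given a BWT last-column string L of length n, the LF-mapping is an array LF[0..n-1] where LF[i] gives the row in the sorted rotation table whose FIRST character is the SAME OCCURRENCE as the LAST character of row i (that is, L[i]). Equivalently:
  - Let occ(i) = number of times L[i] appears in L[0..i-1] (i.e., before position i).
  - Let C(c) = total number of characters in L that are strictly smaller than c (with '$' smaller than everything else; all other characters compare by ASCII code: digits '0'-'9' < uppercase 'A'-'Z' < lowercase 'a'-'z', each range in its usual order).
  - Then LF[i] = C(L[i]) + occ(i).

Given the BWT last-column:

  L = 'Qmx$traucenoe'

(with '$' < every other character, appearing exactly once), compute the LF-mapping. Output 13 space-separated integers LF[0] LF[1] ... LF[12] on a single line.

Char counts: '$':1, 'Q':1, 'a':1, 'c':1, 'e':2, 'm':1, 'n':1, 'o':1, 'r':1, 't':1, 'u':1, 'x':1
C (first-col start): C('$')=0, C('Q')=1, C('a')=2, C('c')=3, C('e')=4, C('m')=6, C('n')=7, C('o')=8, C('r')=9, C('t')=10, C('u')=11, C('x')=12
L[0]='Q': occ=0, LF[0]=C('Q')+0=1+0=1
L[1]='m': occ=0, LF[1]=C('m')+0=6+0=6
L[2]='x': occ=0, LF[2]=C('x')+0=12+0=12
L[3]='$': occ=0, LF[3]=C('$')+0=0+0=0
L[4]='t': occ=0, LF[4]=C('t')+0=10+0=10
L[5]='r': occ=0, LF[5]=C('r')+0=9+0=9
L[6]='a': occ=0, LF[6]=C('a')+0=2+0=2
L[7]='u': occ=0, LF[7]=C('u')+0=11+0=11
L[8]='c': occ=0, LF[8]=C('c')+0=3+0=3
L[9]='e': occ=0, LF[9]=C('e')+0=4+0=4
L[10]='n': occ=0, LF[10]=C('n')+0=7+0=7
L[11]='o': occ=0, LF[11]=C('o')+0=8+0=8
L[12]='e': occ=1, LF[12]=C('e')+1=4+1=5

Answer: 1 6 12 0 10 9 2 11 3 4 7 8 5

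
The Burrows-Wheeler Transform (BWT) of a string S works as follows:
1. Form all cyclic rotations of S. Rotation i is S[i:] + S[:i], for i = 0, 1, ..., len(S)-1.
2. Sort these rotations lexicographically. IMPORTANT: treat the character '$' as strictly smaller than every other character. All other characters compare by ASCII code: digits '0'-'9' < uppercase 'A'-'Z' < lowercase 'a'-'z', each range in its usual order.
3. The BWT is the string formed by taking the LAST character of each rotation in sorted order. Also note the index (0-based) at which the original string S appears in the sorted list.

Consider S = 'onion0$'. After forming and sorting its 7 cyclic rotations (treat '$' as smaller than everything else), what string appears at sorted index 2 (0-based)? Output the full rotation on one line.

Answer: ion0$on

Derivation:
All 7 rotations (rotation i = S[i:]+S[:i]):
  rot[0] = onion0$
  rot[1] = nion0$o
  rot[2] = ion0$on
  rot[3] = on0$oni
  rot[4] = n0$onio
  rot[5] = 0$onion
  rot[6] = $onion0
Sorted (with $ < everything):
  sorted[0] = $onion0
  sorted[1] = 0$onion
  sorted[2] = ion0$on
  sorted[3] = n0$onio
  sorted[4] = nion0$o
  sorted[5] = on0$oni
  sorted[6] = onion0$
sorted[2] = ion0$on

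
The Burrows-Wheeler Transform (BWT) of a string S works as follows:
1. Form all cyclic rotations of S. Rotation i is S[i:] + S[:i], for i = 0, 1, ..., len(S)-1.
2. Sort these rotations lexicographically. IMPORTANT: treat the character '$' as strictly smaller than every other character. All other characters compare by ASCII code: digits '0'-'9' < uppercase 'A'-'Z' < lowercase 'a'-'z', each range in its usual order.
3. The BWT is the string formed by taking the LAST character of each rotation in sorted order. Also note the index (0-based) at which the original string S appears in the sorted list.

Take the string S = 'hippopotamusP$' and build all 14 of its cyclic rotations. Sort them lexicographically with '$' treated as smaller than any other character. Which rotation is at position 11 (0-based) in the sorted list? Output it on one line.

Answer: sP$hippopotamu

Derivation:
All 14 rotations (rotation i = S[i:]+S[:i]):
  rot[0] = hippopotamusP$
  rot[1] = ippopotamusP$h
  rot[2] = ppopotamusP$hi
  rot[3] = popotamusP$hip
  rot[4] = opotamusP$hipp
  rot[5] = potamusP$hippo
  rot[6] = otamusP$hippop
  rot[7] = tamusP$hippopo
  rot[8] = amusP$hippopot
  rot[9] = musP$hippopota
  rot[10] = usP$hippopotam
  rot[11] = sP$hippopotamu
  rot[12] = P$hippopotamus
  rot[13] = $hippopotamusP
Sorted (with $ < everything):
  sorted[0] = $hippopotamusP
  sorted[1] = P$hippopotamus
  sorted[2] = amusP$hippopot
  sorted[3] = hippopotamusP$
  sorted[4] = ippopotamusP$h
  sorted[5] = musP$hippopota
  sorted[6] = opotamusP$hipp
  sorted[7] = otamusP$hippop
  sorted[8] = popotamusP$hip
  sorted[9] = potamusP$hippo
  sorted[10] = ppopotamusP$hi
  sorted[11] = sP$hippopotamu
  sorted[12] = tamusP$hippopo
  sorted[13] = usP$hippopotam
sorted[11] = sP$hippopotamu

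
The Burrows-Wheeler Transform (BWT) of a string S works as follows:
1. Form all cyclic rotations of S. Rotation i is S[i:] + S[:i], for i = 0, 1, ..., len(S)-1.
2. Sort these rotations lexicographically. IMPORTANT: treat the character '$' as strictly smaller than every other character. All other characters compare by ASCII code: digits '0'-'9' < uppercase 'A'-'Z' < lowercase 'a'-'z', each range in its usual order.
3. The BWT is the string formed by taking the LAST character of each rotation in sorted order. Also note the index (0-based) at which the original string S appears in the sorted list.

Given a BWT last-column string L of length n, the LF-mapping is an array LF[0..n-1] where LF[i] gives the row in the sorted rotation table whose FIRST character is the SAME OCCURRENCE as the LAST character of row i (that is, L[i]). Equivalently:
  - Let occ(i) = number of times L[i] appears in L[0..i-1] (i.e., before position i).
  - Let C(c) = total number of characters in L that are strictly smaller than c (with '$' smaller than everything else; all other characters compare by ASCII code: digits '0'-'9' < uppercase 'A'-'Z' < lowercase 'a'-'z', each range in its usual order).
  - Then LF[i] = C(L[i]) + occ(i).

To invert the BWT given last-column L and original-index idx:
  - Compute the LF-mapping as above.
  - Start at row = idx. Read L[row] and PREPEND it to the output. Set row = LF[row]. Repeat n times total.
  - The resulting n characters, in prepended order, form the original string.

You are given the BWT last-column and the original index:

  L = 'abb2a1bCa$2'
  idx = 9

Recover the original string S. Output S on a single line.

Answer: b22baCab1a$

Derivation:
LF mapping: 5 8 9 2 6 1 10 4 7 0 3
Walk LF starting at row 9, prepending L[row]:
  step 1: row=9, L[9]='$', prepend. Next row=LF[9]=0
  step 2: row=0, L[0]='a', prepend. Next row=LF[0]=5
  step 3: row=5, L[5]='1', prepend. Next row=LF[5]=1
  step 4: row=1, L[1]='b', prepend. Next row=LF[1]=8
  step 5: row=8, L[8]='a', prepend. Next row=LF[8]=7
  step 6: row=7, L[7]='C', prepend. Next row=LF[7]=4
  step 7: row=4, L[4]='a', prepend. Next row=LF[4]=6
  step 8: row=6, L[6]='b', prepend. Next row=LF[6]=10
  step 9: row=10, L[10]='2', prepend. Next row=LF[10]=3
  step 10: row=3, L[3]='2', prepend. Next row=LF[3]=2
  step 11: row=2, L[2]='b', prepend. Next row=LF[2]=9
Reversed output: b22baCab1a$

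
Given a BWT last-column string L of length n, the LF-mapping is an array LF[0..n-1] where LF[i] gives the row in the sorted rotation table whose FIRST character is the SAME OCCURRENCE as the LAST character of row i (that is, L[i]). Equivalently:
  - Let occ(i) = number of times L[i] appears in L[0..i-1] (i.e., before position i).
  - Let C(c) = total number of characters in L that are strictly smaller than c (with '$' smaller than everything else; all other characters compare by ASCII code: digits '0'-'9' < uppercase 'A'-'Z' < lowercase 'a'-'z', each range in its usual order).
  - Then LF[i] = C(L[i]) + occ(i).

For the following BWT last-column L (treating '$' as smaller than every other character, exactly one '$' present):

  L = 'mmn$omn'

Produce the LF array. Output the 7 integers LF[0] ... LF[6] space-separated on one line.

Char counts: '$':1, 'm':3, 'n':2, 'o':1
C (first-col start): C('$')=0, C('m')=1, C('n')=4, C('o')=6
L[0]='m': occ=0, LF[0]=C('m')+0=1+0=1
L[1]='m': occ=1, LF[1]=C('m')+1=1+1=2
L[2]='n': occ=0, LF[2]=C('n')+0=4+0=4
L[3]='$': occ=0, LF[3]=C('$')+0=0+0=0
L[4]='o': occ=0, LF[4]=C('o')+0=6+0=6
L[5]='m': occ=2, LF[5]=C('m')+2=1+2=3
L[6]='n': occ=1, LF[6]=C('n')+1=4+1=5

Answer: 1 2 4 0 6 3 5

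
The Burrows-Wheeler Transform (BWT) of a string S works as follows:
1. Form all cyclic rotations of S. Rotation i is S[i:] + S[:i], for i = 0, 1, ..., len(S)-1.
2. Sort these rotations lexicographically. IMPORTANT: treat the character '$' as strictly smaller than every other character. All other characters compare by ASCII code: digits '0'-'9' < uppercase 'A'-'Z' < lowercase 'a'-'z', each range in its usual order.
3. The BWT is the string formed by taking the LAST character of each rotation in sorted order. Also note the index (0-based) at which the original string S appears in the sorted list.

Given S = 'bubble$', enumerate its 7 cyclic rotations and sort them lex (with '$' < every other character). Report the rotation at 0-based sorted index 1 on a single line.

Answer: bble$bu

Derivation:
All 7 rotations (rotation i = S[i:]+S[:i]):
  rot[0] = bubble$
  rot[1] = ubble$b
  rot[2] = bble$bu
  rot[3] = ble$bub
  rot[4] = le$bubb
  rot[5] = e$bubbl
  rot[6] = $bubble
Sorted (with $ < everything):
  sorted[0] = $bubble
  sorted[1] = bble$bu
  sorted[2] = ble$bub
  sorted[3] = bubble$
  sorted[4] = e$bubbl
  sorted[5] = le$bubb
  sorted[6] = ubble$b
sorted[1] = bble$bu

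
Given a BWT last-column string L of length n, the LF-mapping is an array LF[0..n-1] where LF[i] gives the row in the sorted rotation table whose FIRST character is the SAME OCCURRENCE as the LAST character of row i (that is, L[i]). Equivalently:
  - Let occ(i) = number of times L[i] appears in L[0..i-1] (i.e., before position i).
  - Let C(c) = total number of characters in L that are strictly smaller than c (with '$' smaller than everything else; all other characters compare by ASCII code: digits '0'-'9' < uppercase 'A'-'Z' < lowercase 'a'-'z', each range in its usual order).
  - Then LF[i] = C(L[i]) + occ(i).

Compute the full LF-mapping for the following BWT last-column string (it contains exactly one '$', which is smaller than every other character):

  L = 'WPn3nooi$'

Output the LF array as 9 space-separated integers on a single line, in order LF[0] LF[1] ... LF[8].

Answer: 3 2 5 1 6 7 8 4 0

Derivation:
Char counts: '$':1, '3':1, 'P':1, 'W':1, 'i':1, 'n':2, 'o':2
C (first-col start): C('$')=0, C('3')=1, C('P')=2, C('W')=3, C('i')=4, C('n')=5, C('o')=7
L[0]='W': occ=0, LF[0]=C('W')+0=3+0=3
L[1]='P': occ=0, LF[1]=C('P')+0=2+0=2
L[2]='n': occ=0, LF[2]=C('n')+0=5+0=5
L[3]='3': occ=0, LF[3]=C('3')+0=1+0=1
L[4]='n': occ=1, LF[4]=C('n')+1=5+1=6
L[5]='o': occ=0, LF[5]=C('o')+0=7+0=7
L[6]='o': occ=1, LF[6]=C('o')+1=7+1=8
L[7]='i': occ=0, LF[7]=C('i')+0=4+0=4
L[8]='$': occ=0, LF[8]=C('$')+0=0+0=0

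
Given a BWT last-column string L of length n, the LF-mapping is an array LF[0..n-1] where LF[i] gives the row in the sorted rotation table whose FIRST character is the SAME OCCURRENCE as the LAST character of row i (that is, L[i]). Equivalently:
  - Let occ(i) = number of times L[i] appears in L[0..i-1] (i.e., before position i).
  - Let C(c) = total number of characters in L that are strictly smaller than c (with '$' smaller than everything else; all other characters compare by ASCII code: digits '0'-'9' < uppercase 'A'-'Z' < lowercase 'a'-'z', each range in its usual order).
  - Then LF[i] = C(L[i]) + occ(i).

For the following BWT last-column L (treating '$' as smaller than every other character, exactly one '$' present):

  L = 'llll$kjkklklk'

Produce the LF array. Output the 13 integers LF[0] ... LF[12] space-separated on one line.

Answer: 7 8 9 10 0 2 1 3 4 11 5 12 6

Derivation:
Char counts: '$':1, 'j':1, 'k':5, 'l':6
C (first-col start): C('$')=0, C('j')=1, C('k')=2, C('l')=7
L[0]='l': occ=0, LF[0]=C('l')+0=7+0=7
L[1]='l': occ=1, LF[1]=C('l')+1=7+1=8
L[2]='l': occ=2, LF[2]=C('l')+2=7+2=9
L[3]='l': occ=3, LF[3]=C('l')+3=7+3=10
L[4]='$': occ=0, LF[4]=C('$')+0=0+0=0
L[5]='k': occ=0, LF[5]=C('k')+0=2+0=2
L[6]='j': occ=0, LF[6]=C('j')+0=1+0=1
L[7]='k': occ=1, LF[7]=C('k')+1=2+1=3
L[8]='k': occ=2, LF[8]=C('k')+2=2+2=4
L[9]='l': occ=4, LF[9]=C('l')+4=7+4=11
L[10]='k': occ=3, LF[10]=C('k')+3=2+3=5
L[11]='l': occ=5, LF[11]=C('l')+5=7+5=12
L[12]='k': occ=4, LF[12]=C('k')+4=2+4=6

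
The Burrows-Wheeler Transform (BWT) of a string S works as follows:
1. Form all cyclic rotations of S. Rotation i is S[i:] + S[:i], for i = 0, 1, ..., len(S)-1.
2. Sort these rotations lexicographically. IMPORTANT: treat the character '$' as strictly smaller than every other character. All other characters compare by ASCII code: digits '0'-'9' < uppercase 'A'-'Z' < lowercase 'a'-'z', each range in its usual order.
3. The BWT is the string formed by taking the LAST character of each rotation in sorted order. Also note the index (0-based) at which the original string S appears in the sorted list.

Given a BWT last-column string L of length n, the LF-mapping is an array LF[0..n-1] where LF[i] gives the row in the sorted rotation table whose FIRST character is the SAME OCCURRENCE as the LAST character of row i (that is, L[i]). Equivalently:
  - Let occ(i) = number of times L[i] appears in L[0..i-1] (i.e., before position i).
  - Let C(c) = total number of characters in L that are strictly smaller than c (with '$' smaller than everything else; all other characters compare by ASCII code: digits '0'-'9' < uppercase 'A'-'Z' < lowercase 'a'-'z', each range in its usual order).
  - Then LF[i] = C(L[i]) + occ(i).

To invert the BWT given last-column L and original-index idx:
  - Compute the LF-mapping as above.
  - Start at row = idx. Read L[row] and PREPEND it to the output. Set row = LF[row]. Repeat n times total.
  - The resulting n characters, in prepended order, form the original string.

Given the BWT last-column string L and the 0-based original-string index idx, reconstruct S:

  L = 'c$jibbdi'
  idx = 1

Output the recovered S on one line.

Answer: bdijbic$

Derivation:
LF mapping: 3 0 7 5 1 2 4 6
Walk LF starting at row 1, prepending L[row]:
  step 1: row=1, L[1]='$', prepend. Next row=LF[1]=0
  step 2: row=0, L[0]='c', prepend. Next row=LF[0]=3
  step 3: row=3, L[3]='i', prepend. Next row=LF[3]=5
  step 4: row=5, L[5]='b', prepend. Next row=LF[5]=2
  step 5: row=2, L[2]='j', prepend. Next row=LF[2]=7
  step 6: row=7, L[7]='i', prepend. Next row=LF[7]=6
  step 7: row=6, L[6]='d', prepend. Next row=LF[6]=4
  step 8: row=4, L[4]='b', prepend. Next row=LF[4]=1
Reversed output: bdijbic$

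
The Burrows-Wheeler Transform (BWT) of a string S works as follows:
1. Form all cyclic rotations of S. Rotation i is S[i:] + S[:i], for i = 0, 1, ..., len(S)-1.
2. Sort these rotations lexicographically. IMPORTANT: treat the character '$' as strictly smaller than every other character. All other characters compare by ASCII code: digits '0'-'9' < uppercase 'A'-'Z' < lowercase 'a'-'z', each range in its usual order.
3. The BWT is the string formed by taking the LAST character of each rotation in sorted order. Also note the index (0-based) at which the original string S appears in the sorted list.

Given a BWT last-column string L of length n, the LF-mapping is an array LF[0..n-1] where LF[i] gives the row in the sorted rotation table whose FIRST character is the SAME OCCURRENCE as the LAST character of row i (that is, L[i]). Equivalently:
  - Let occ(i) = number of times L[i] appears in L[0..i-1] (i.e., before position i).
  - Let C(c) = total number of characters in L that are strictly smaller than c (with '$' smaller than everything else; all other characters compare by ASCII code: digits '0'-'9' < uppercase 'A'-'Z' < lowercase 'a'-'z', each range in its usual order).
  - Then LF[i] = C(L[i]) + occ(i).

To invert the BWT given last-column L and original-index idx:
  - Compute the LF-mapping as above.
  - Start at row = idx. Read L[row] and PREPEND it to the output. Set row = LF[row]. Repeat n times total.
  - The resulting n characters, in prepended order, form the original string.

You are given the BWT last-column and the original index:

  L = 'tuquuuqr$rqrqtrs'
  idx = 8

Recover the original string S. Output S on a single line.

LF mapping: 10 12 1 13 14 15 2 5 0 6 3 7 4 11 8 9
Walk LF starting at row 8, prepending L[row]:
  step 1: row=8, L[8]='$', prepend. Next row=LF[8]=0
  step 2: row=0, L[0]='t', prepend. Next row=LF[0]=10
  step 3: row=10, L[10]='q', prepend. Next row=LF[10]=3
  step 4: row=3, L[3]='u', prepend. Next row=LF[3]=13
  step 5: row=13, L[13]='t', prepend. Next row=LF[13]=11
  step 6: row=11, L[11]='r', prepend. Next row=LF[11]=7
  step 7: row=7, L[7]='r', prepend. Next row=LF[7]=5
  step 8: row=5, L[5]='u', prepend. Next row=LF[5]=15
  step 9: row=15, L[15]='s', prepend. Next row=LF[15]=9
  step 10: row=9, L[9]='r', prepend. Next row=LF[9]=6
  step 11: row=6, L[6]='q', prepend. Next row=LF[6]=2
  step 12: row=2, L[2]='q', prepend. Next row=LF[2]=1
  step 13: row=1, L[1]='u', prepend. Next row=LF[1]=12
  step 14: row=12, L[12]='q', prepend. Next row=LF[12]=4
  step 15: row=4, L[4]='u', prepend. Next row=LF[4]=14
  step 16: row=14, L[14]='r', prepend. Next row=LF[14]=8
Reversed output: ruquqqrsurrtuqt$

Answer: ruquqqrsurrtuqt$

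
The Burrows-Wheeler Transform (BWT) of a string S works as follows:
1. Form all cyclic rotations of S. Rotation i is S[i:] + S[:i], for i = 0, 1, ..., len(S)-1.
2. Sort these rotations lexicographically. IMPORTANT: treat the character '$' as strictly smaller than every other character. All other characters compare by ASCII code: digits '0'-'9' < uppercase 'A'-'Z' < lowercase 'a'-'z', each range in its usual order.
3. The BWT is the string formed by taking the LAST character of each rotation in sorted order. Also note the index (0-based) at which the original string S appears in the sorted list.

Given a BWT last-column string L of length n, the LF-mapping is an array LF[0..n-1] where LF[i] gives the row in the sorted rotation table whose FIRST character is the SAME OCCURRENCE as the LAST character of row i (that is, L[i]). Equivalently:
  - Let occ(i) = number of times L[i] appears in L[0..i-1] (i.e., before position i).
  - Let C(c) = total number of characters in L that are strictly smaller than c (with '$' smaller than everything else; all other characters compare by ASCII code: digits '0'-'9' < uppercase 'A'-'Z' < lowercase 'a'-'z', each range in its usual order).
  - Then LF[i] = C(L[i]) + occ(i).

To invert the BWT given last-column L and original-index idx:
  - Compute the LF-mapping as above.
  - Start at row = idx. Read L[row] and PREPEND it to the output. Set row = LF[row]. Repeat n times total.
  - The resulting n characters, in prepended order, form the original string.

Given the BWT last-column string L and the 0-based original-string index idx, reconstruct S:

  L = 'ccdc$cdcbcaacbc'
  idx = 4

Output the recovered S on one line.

LF mapping: 5 6 13 7 0 8 14 9 3 10 1 2 11 4 12
Walk LF starting at row 4, prepending L[row]:
  step 1: row=4, L[4]='$', prepend. Next row=LF[4]=0
  step 2: row=0, L[0]='c', prepend. Next row=LF[0]=5
  step 3: row=5, L[5]='c', prepend. Next row=LF[5]=8
  step 4: row=8, L[8]='b', prepend. Next row=LF[8]=3
  step 5: row=3, L[3]='c', prepend. Next row=LF[3]=7
  step 6: row=7, L[7]='c', prepend. Next row=LF[7]=9
  step 7: row=9, L[9]='c', prepend. Next row=LF[9]=10
  step 8: row=10, L[10]='a', prepend. Next row=LF[10]=1
  step 9: row=1, L[1]='c', prepend. Next row=LF[1]=6
  step 10: row=6, L[6]='d', prepend. Next row=LF[6]=14
  step 11: row=14, L[14]='c', prepend. Next row=LF[14]=12
  step 12: row=12, L[12]='c', prepend. Next row=LF[12]=11
  step 13: row=11, L[11]='a', prepend. Next row=LF[11]=2
  step 14: row=2, L[2]='d', prepend. Next row=LF[2]=13
  step 15: row=13, L[13]='b', prepend. Next row=LF[13]=4
Reversed output: bdaccdcacccbcc$

Answer: bdaccdcacccbcc$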